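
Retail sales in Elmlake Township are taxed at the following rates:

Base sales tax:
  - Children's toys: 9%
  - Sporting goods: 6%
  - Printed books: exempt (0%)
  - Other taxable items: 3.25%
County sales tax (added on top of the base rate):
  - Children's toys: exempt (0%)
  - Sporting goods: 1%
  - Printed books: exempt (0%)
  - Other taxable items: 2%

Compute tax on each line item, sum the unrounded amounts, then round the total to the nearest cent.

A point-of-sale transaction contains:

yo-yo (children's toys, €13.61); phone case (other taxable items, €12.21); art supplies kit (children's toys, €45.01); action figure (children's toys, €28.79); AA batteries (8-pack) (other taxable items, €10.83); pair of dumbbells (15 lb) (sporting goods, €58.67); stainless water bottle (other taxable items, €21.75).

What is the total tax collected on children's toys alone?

€7.87

Yo-yo €13.61: children's toys → 9% + 0% county = 9% → €1.2249
Art supplies kit €45.01: children's toys → 9% + 0% county = 9% → €4.0509
Action figure €28.79: children's toys → 9% + 0% county = 9% → €2.5911
Tax on children's toys: unrounded sum = €7.8669 → €7.87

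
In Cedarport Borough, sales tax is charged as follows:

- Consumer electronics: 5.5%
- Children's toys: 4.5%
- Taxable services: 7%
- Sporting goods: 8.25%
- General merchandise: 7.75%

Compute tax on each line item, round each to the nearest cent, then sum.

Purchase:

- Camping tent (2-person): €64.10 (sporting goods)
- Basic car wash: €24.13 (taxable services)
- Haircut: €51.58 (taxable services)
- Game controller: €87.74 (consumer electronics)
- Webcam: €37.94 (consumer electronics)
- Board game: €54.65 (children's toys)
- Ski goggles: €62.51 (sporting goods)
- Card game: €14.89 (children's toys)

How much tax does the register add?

Camping tent (2-person) €64.10: sporting goods → 8.25% → €5.29
Basic car wash €24.13: taxable services → 7% → €1.69
Haircut €51.58: taxable services → 7% → €3.61
Game controller €87.74: consumer electronics → 5.5% → €4.83
Webcam €37.94: consumer electronics → 5.5% → €2.09
Board game €54.65: children's toys → 4.5% → €2.46
Ski goggles €62.51: sporting goods → 8.25% → €5.16
Card game €14.89: children's toys → 4.5% → €0.67
Total tax = €5.29 + €1.69 + €3.61 + €4.83 + €2.09 + €2.46 + €5.16 + €0.67 = €25.80

€25.80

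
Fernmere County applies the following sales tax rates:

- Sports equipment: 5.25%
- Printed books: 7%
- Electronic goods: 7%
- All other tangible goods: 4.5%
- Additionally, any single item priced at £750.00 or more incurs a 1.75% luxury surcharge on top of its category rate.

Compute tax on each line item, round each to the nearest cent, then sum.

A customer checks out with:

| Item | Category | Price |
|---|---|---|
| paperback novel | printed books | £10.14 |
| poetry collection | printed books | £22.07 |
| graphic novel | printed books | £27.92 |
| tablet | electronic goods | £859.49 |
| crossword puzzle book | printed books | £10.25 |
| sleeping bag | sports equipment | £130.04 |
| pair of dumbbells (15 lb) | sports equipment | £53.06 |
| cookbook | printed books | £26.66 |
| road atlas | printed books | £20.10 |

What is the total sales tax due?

Paperback novel £10.14: printed books → 7% → £0.71
Poetry collection £22.07: printed books → 7% → £1.54
Graphic novel £27.92: printed books → 7% → £1.95
Tablet £859.49: electronic goods → 7% + 1.75% surcharge = 8.75% → £75.21
Crossword puzzle book £10.25: printed books → 7% → £0.72
Sleeping bag £130.04: sports equipment → 5.25% → £6.83
Pair of dumbbells (15 lb) £53.06: sports equipment → 5.25% → £2.79
Cookbook £26.66: printed books → 7% → £1.87
Road atlas £20.10: printed books → 7% → £1.41
Total tax = £0.71 + £1.54 + £1.95 + £75.21 + £0.72 + £6.83 + £2.79 + £1.87 + £1.41 = £93.03

£93.03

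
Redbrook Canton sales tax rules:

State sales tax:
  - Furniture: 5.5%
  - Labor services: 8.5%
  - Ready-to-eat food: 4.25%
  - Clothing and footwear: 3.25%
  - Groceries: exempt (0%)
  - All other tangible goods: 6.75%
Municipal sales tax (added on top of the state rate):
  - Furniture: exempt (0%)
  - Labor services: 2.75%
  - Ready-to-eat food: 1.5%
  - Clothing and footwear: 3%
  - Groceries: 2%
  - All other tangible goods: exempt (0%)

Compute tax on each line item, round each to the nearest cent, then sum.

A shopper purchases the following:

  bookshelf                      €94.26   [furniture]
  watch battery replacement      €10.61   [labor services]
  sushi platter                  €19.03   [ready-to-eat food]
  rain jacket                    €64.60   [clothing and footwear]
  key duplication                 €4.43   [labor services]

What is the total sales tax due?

Bookshelf €94.26: furniture → 5.5% + 0% municipal = 5.5% → €5.18
Watch battery replacement €10.61: labor services → 8.5% + 2.75% municipal = 11.25% → €1.19
Sushi platter €19.03: ready-to-eat food → 4.25% + 1.5% municipal = 5.75% → €1.09
Rain jacket €64.60: clothing and footwear → 3.25% + 3% municipal = 6.25% → €4.04
Key duplication €4.43: labor services → 8.5% + 2.75% municipal = 11.25% → €0.50
Total tax = €5.18 + €1.19 + €1.09 + €4.04 + €0.50 = €12.00

€12.00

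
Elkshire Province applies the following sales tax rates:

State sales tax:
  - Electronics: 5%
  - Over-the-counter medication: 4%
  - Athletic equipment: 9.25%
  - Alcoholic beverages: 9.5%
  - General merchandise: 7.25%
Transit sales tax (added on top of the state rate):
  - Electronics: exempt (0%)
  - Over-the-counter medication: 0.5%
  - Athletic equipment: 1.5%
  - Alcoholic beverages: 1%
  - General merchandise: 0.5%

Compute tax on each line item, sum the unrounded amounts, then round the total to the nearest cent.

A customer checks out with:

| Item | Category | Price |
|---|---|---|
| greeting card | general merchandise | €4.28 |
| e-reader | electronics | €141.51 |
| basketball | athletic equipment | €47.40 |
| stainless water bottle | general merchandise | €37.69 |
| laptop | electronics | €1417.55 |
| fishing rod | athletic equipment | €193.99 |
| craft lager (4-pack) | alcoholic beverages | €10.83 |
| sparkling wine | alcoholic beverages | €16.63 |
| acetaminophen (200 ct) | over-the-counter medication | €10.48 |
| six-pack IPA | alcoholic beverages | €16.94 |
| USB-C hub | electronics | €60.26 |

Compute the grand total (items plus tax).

€2072.86

Greeting card €4.28: general merchandise → 7.25% + 0.5% transit = 7.75% → €0.3317
E-reader €141.51: electronics → 5% + 0% transit = 5% → €7.0755
Basketball €47.40: athletic equipment → 9.25% + 1.5% transit = 10.75% → €5.0955
Stainless water bottle €37.69: general merchandise → 7.25% + 0.5% transit = 7.75% → €2.920975
Laptop €1417.55: electronics → 5% + 0% transit = 5% → €70.8775
Fishing rod €193.99: athletic equipment → 9.25% + 1.5% transit = 10.75% → €20.853925
Craft lager (4-pack) €10.83: alcoholic beverages → 9.5% + 1% transit = 10.5% → €1.13715
Sparkling wine €16.63: alcoholic beverages → 9.5% + 1% transit = 10.5% → €1.74615
Acetaminophen (200 ct) €10.48: over-the-counter medication → 4% + 0.5% transit = 4.5% → €0.4716
Six-pack IPA €16.94: alcoholic beverages → 9.5% + 1% transit = 10.5% → €1.7787
USB-C hub €60.26: electronics → 5% + 0% transit = 5% → €3.013
Subtotal = €1957.56; unrounded tax = €115.3017 → €115.30; total due = €2072.86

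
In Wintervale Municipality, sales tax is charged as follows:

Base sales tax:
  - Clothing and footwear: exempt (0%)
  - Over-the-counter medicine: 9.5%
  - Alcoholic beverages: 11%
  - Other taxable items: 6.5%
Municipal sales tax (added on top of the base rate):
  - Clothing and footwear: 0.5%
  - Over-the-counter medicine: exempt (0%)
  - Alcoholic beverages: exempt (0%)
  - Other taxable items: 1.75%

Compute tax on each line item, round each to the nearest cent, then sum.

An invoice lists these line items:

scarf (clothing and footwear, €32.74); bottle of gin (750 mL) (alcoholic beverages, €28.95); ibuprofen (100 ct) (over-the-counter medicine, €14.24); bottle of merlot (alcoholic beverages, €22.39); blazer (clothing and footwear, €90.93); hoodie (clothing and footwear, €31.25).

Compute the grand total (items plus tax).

€228.26

Scarf €32.74: clothing and footwear → 0% + 0.5% municipal = 0.5% → €0.16
Bottle of gin (750 mL) €28.95: alcoholic beverages → 11% + 0% municipal = 11% → €3.18
Ibuprofen (100 ct) €14.24: over-the-counter medicine → 9.5% + 0% municipal = 9.5% → €1.35
Bottle of merlot €22.39: alcoholic beverages → 11% + 0% municipal = 11% → €2.46
Blazer €90.93: clothing and footwear → 0% + 0.5% municipal = 0.5% → €0.45
Hoodie €31.25: clothing and footwear → 0% + 0.5% municipal = 0.5% → €0.16
Subtotal = €220.50; tax = €7.76; total due = €228.26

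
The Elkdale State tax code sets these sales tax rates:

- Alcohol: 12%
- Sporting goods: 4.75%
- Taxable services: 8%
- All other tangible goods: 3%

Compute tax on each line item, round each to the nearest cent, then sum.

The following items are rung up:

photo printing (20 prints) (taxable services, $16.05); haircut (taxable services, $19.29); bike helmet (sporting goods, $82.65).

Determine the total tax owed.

$6.75

Photo printing (20 prints) $16.05: taxable services → 8% → $1.28
Haircut $19.29: taxable services → 8% → $1.54
Bike helmet $82.65: sporting goods → 4.75% → $3.93
Total tax = $1.28 + $1.54 + $3.93 = $6.75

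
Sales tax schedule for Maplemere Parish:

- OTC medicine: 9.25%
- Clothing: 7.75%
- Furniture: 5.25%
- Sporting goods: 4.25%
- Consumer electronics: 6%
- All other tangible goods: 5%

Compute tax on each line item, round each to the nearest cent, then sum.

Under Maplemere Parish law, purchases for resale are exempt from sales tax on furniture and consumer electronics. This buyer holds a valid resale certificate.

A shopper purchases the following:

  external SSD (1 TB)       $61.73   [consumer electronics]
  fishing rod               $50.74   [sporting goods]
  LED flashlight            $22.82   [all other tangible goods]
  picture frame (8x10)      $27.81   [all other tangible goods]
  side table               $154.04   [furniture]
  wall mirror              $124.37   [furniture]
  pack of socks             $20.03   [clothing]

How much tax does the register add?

$6.24

External SSD (1 TB) $61.73: consumer electronics, buyer-exempt → 0% → $0.00
Fishing rod $50.74: sporting goods → 4.25% → $2.16
LED flashlight $22.82: all other tangible goods → 5% → $1.14
Picture frame (8x10) $27.81: all other tangible goods → 5% → $1.39
Side table $154.04: furniture, buyer-exempt → 0% → $0.00
Wall mirror $124.37: furniture, buyer-exempt → 0% → $0.00
Pack of socks $20.03: clothing → 7.75% → $1.55
Total tax = $2.16 + $1.14 + $1.39 + $1.55 = $6.24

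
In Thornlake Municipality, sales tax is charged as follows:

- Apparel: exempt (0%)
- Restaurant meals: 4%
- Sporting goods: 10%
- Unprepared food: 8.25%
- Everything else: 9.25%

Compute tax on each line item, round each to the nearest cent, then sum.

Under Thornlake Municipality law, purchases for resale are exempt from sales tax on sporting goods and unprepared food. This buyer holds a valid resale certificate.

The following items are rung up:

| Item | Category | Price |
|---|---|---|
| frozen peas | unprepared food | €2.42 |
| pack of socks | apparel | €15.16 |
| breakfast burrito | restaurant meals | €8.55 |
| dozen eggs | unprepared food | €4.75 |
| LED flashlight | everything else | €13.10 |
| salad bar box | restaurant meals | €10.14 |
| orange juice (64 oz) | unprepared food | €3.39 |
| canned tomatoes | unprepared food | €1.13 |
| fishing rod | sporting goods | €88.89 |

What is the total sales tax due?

Frozen peas €2.42: unprepared food, buyer-exempt → 0% → €0.00
Pack of socks €15.16: apparel → 0% → €0.00
Breakfast burrito €8.55: restaurant meals → 4% → €0.34
Dozen eggs €4.75: unprepared food, buyer-exempt → 0% → €0.00
LED flashlight €13.10: everything else → 9.25% → €1.21
Salad bar box €10.14: restaurant meals → 4% → €0.41
Orange juice (64 oz) €3.39: unprepared food, buyer-exempt → 0% → €0.00
Canned tomatoes €1.13: unprepared food, buyer-exempt → 0% → €0.00
Fishing rod €88.89: sporting goods, buyer-exempt → 0% → €0.00
Total tax = €0.34 + €1.21 + €0.41 = €1.96

€1.96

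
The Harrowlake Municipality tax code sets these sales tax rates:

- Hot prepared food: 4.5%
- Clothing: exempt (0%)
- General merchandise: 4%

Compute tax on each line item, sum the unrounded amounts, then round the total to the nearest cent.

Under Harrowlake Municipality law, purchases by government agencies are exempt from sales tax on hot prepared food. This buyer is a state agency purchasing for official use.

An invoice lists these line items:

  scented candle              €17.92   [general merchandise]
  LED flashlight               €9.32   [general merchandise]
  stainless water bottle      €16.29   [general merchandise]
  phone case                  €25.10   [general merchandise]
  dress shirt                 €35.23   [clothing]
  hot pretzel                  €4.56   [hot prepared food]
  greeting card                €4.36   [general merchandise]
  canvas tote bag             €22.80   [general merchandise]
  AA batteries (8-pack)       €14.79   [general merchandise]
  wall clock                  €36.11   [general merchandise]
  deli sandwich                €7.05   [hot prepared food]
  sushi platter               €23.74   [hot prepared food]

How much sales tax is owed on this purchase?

€5.87

Scented candle €17.92: general merchandise → 4% → €0.7168
LED flashlight €9.32: general merchandise → 4% → €0.3728
Stainless water bottle €16.29: general merchandise → 4% → €0.6516
Phone case €25.10: general merchandise → 4% → €1.004
Dress shirt €35.23: clothing → 0% → €0.00
Hot pretzel €4.56: hot prepared food, buyer-exempt → 0% → €0.00
Greeting card €4.36: general merchandise → 4% → €0.1744
Canvas tote bag €22.80: general merchandise → 4% → €0.912
AA batteries (8-pack) €14.79: general merchandise → 4% → €0.5916
Wall clock €36.11: general merchandise → 4% → €1.4444
Deli sandwich €7.05: hot prepared food, buyer-exempt → 0% → €0.00
Sushi platter €23.74: hot prepared food, buyer-exempt → 0% → €0.00
Unrounded tax sum = €5.8676 → €5.87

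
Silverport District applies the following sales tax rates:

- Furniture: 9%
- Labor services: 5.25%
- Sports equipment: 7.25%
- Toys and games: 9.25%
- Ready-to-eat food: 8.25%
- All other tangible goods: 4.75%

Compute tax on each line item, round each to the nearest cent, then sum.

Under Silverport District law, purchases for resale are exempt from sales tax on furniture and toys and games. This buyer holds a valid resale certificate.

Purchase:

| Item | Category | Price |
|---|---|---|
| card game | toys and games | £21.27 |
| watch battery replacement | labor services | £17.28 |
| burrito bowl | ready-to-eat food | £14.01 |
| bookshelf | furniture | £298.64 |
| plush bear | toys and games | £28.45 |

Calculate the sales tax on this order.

£2.07

Card game £21.27: toys and games, buyer-exempt → 0% → £0.00
Watch battery replacement £17.28: labor services → 5.25% → £0.91
Burrito bowl £14.01: ready-to-eat food → 8.25% → £1.16
Bookshelf £298.64: furniture, buyer-exempt → 0% → £0.00
Plush bear £28.45: toys and games, buyer-exempt → 0% → £0.00
Total tax = £0.91 + £1.16 = £2.07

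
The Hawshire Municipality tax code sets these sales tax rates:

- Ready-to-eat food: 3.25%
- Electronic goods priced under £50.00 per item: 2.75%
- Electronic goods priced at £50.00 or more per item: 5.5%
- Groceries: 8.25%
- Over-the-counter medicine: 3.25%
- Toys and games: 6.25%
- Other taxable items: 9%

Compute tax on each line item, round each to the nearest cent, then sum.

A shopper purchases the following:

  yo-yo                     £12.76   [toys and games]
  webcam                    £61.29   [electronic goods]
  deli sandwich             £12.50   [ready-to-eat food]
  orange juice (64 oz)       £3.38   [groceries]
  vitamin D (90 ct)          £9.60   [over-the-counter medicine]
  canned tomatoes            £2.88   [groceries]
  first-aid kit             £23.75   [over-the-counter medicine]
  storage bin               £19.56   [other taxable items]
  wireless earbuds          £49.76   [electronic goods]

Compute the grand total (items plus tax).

Yo-yo £12.76: toys and games → 6.25% → £0.80
Webcam £61.29: electronic goods, £50.00 or more → 5.5% → £3.37
Deli sandwich £12.50: ready-to-eat food → 3.25% → £0.41
Orange juice (64 oz) £3.38: groceries → 8.25% → £0.28
Vitamin D (90 ct) £9.60: over-the-counter medicine → 3.25% → £0.31
Canned tomatoes £2.88: groceries → 8.25% → £0.24
First-aid kit £23.75: over-the-counter medicine → 3.25% → £0.77
Storage bin £19.56: other taxable items → 9% → £1.76
Wireless earbuds £49.76: electronic goods, under £50.00 → 2.75% → £1.37
Subtotal = £195.48; tax = £9.31; total due = £204.79

£204.79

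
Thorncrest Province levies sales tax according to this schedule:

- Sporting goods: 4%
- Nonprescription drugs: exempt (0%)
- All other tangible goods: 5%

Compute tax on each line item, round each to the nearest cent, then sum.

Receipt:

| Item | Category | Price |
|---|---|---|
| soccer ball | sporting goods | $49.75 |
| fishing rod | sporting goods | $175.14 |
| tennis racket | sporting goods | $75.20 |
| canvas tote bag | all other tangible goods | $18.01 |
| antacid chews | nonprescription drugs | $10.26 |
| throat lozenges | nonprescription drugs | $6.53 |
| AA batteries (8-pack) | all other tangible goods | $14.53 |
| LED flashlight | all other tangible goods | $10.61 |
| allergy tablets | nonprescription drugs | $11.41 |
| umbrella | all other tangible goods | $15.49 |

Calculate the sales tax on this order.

Soccer ball $49.75: sporting goods → 4% → $1.99
Fishing rod $175.14: sporting goods → 4% → $7.01
Tennis racket $75.20: sporting goods → 4% → $3.01
Canvas tote bag $18.01: all other tangible goods → 5% → $0.90
Antacid chews $10.26: nonprescription drugs → 0% → $0.00
Throat lozenges $6.53: nonprescription drugs → 0% → $0.00
AA batteries (8-pack) $14.53: all other tangible goods → 5% → $0.73
LED flashlight $10.61: all other tangible goods → 5% → $0.53
Allergy tablets $11.41: nonprescription drugs → 0% → $0.00
Umbrella $15.49: all other tangible goods → 5% → $0.77
Total tax = $1.99 + $7.01 + $3.01 + $0.90 + $0.73 + $0.53 + $0.77 = $14.94

$14.94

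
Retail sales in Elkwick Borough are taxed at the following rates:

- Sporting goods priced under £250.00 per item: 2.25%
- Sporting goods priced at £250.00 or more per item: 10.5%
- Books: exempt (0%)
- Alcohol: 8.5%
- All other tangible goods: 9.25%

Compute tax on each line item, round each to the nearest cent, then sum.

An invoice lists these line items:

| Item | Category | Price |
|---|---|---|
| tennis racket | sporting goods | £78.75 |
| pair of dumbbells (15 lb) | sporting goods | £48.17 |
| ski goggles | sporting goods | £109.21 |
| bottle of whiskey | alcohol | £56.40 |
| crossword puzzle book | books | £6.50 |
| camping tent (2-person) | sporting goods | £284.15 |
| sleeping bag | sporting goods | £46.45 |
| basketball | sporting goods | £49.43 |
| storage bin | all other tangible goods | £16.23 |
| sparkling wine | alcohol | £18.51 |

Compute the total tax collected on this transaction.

£45.17

Tennis racket £78.75: sporting goods, under £250.00 → 2.25% → £1.77
Pair of dumbbells (15 lb) £48.17: sporting goods, under £250.00 → 2.25% → £1.08
Ski goggles £109.21: sporting goods, under £250.00 → 2.25% → £2.46
Bottle of whiskey £56.40: alcohol → 8.5% → £4.79
Crossword puzzle book £6.50: books → 0% → £0.00
Camping tent (2-person) £284.15: sporting goods, £250.00 or more → 10.5% → £29.84
Sleeping bag £46.45: sporting goods, under £250.00 → 2.25% → £1.05
Basketball £49.43: sporting goods, under £250.00 → 2.25% → £1.11
Storage bin £16.23: all other tangible goods → 9.25% → £1.50
Sparkling wine £18.51: alcohol → 8.5% → £1.57
Total tax = £1.77 + £1.08 + £2.46 + £4.79 + £29.84 + £1.05 + £1.11 + £1.50 + £1.57 = £45.17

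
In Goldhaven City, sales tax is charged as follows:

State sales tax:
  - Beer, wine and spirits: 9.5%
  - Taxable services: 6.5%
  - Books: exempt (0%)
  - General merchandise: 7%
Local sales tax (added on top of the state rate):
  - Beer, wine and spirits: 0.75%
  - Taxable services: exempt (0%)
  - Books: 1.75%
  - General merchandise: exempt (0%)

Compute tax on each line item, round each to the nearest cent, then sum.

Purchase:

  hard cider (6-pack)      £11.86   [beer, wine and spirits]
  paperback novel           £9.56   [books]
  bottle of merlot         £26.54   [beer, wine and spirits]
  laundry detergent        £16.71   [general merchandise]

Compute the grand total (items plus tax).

Hard cider (6-pack) £11.86: beer, wine and spirits → 9.5% + 0.75% local = 10.25% → £1.22
Paperback novel £9.56: books → 0% + 1.75% local = 1.75% → £0.17
Bottle of merlot £26.54: beer, wine and spirits → 9.5% + 0.75% local = 10.25% → £2.72
Laundry detergent £16.71: general merchandise → 7% + 0% local = 7% → £1.17
Subtotal = £64.67; tax = £5.28; total due = £69.95

£69.95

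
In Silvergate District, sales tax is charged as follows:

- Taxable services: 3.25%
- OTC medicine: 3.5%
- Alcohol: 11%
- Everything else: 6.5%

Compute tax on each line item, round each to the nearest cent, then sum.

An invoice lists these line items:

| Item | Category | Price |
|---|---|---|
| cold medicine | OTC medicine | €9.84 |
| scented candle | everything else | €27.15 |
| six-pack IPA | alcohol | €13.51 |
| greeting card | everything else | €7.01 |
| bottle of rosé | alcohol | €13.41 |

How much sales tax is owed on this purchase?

€5.53

Cold medicine €9.84: OTC medicine → 3.5% → €0.34
Scented candle €27.15: everything else → 6.5% → €1.76
Six-pack IPA €13.51: alcohol → 11% → €1.49
Greeting card €7.01: everything else → 6.5% → €0.46
Bottle of rosé €13.41: alcohol → 11% → €1.48
Total tax = €0.34 + €1.76 + €1.49 + €0.46 + €1.48 = €5.53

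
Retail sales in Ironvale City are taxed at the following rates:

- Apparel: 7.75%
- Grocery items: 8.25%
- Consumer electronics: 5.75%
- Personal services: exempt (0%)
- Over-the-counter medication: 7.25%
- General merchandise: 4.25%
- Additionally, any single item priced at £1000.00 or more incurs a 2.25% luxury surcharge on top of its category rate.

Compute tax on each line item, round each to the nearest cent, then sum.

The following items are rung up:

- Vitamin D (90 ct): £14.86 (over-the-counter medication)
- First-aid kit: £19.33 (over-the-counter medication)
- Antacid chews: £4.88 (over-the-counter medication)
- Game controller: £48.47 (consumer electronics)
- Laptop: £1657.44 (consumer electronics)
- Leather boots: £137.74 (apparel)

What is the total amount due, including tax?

£2031.61

Vitamin D (90 ct) £14.86: over-the-counter medication → 7.25% → £1.08
First-aid kit £19.33: over-the-counter medication → 7.25% → £1.40
Antacid chews £4.88: over-the-counter medication → 7.25% → £0.35
Game controller £48.47: consumer electronics → 5.75% → £2.79
Laptop £1657.44: consumer electronics → 5.75% + 2.25% surcharge = 8% → £132.60
Leather boots £137.74: apparel → 7.75% → £10.67
Subtotal = £1882.72; tax = £148.89; total due = £2031.61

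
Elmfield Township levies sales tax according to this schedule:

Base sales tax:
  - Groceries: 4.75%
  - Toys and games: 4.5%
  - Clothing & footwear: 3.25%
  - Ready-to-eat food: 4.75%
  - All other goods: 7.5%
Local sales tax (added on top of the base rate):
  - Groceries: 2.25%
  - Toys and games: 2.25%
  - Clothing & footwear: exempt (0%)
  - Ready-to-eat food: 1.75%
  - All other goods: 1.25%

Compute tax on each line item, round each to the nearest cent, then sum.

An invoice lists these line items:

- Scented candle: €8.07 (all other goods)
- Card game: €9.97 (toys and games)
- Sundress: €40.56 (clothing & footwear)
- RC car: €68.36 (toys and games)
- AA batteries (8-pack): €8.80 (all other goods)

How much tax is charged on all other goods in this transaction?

Scented candle €8.07: all other goods → 7.5% + 1.25% local = 8.75% → €0.71
AA batteries (8-pack) €8.80: all other goods → 7.5% + 1.25% local = 8.75% → €0.77
Tax on all other goods = €0.71 + €0.77 = €1.48

€1.48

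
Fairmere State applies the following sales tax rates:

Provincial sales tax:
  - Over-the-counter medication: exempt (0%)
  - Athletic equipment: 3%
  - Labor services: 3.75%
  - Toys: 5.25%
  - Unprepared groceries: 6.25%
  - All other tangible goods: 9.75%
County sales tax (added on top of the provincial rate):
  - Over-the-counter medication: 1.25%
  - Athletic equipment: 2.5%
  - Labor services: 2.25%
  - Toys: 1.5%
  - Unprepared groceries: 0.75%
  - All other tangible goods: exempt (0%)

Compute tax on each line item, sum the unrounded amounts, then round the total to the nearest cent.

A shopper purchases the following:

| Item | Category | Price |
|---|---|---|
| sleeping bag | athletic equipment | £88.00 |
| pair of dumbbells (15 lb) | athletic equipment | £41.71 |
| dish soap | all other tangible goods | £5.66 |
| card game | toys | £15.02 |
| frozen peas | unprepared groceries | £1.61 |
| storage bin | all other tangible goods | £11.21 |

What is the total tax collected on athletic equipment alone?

Sleeping bag £88.00: athletic equipment → 3% + 2.5% county = 5.5% → £4.84
Pair of dumbbells (15 lb) £41.71: athletic equipment → 3% + 2.5% county = 5.5% → £2.29405
Tax on athletic equipment: unrounded sum = £7.13405 → £7.13

£7.13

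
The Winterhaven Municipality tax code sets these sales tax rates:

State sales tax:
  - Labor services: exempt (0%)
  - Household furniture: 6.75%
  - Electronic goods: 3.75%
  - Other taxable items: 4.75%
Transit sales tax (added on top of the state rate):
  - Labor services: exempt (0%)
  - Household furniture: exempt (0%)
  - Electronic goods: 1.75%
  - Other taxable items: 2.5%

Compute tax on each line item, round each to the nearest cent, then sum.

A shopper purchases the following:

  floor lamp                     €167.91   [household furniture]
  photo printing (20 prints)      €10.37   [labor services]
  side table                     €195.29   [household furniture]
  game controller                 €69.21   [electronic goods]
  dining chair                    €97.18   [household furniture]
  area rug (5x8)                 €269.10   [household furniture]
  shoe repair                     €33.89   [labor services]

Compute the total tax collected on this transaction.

Floor lamp €167.91: household furniture → 6.75% + 0% transit = 6.75% → €11.33
Photo printing (20 prints) €10.37: labor services → 0% + 0% transit = 0% → €0.00
Side table €195.29: household furniture → 6.75% + 0% transit = 6.75% → €13.18
Game controller €69.21: electronic goods → 3.75% + 1.75% transit = 5.5% → €3.81
Dining chair €97.18: household furniture → 6.75% + 0% transit = 6.75% → €6.56
Area rug (5x8) €269.10: household furniture → 6.75% + 0% transit = 6.75% → €18.16
Shoe repair €33.89: labor services → 0% + 0% transit = 0% → €0.00
Total tax = €11.33 + €13.18 + €3.81 + €6.56 + €18.16 = €53.04

€53.04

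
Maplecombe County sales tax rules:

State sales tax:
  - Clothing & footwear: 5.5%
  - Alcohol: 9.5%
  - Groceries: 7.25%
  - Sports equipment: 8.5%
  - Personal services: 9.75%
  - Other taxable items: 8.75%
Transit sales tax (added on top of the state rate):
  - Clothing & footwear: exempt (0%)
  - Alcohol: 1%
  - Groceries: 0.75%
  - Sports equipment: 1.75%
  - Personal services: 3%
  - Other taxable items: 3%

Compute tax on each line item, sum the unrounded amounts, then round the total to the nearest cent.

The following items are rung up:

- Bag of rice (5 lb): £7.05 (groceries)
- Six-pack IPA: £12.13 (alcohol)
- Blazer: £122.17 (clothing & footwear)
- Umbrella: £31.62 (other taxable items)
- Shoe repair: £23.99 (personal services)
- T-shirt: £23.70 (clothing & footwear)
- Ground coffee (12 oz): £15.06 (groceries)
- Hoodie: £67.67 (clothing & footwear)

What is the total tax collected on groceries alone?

Bag of rice (5 lb) £7.05: groceries → 7.25% + 0.75% transit = 8% → £0.564
Ground coffee (12 oz) £15.06: groceries → 7.25% + 0.75% transit = 8% → £1.2048
Tax on groceries: unrounded sum = £1.7688 → £1.77

£1.77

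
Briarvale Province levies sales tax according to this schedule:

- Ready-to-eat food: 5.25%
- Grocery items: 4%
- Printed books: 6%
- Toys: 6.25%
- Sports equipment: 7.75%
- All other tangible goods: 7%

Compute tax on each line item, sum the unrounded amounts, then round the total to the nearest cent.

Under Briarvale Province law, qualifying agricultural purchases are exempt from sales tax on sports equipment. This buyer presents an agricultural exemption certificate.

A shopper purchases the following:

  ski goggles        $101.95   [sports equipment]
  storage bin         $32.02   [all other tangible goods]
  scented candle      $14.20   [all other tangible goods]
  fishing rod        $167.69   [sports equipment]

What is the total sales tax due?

Ski goggles $101.95: sports equipment, buyer-exempt → 0% → $0.00
Storage bin $32.02: all other tangible goods → 7% → $2.2414
Scented candle $14.20: all other tangible goods → 7% → $0.994
Fishing rod $167.69: sports equipment, buyer-exempt → 0% → $0.00
Unrounded tax sum = $3.2354 → $3.24

$3.24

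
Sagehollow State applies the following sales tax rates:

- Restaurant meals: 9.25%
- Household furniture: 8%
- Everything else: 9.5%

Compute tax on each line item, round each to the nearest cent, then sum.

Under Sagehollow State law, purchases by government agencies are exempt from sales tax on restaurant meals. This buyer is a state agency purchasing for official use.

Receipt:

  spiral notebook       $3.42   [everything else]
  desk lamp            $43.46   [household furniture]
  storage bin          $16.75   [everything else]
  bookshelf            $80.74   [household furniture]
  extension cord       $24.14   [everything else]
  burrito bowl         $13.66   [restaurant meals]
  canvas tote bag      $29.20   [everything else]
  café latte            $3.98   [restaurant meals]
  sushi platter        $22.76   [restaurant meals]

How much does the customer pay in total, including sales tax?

Spiral notebook $3.42: everything else → 9.5% → $0.32
Desk lamp $43.46: household furniture → 8% → $3.48
Storage bin $16.75: everything else → 9.5% → $1.59
Bookshelf $80.74: household furniture → 8% → $6.46
Extension cord $24.14: everything else → 9.5% → $2.29
Burrito bowl $13.66: restaurant meals, buyer-exempt → 0% → $0.00
Canvas tote bag $29.20: everything else → 9.5% → $2.77
Café latte $3.98: restaurant meals, buyer-exempt → 0% → $0.00
Sushi platter $22.76: restaurant meals, buyer-exempt → 0% → $0.00
Subtotal = $238.11; tax = $16.91; total due = $255.02

$255.02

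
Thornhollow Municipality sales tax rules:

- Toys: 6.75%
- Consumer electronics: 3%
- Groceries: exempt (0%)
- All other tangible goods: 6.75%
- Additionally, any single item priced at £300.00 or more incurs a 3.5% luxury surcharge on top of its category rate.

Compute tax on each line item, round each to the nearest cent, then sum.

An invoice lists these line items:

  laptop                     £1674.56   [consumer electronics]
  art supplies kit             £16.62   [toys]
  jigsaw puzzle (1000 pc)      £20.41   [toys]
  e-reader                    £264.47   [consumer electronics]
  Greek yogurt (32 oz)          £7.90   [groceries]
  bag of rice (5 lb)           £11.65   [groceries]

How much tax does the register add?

£119.28

Laptop £1674.56: consumer electronics → 3% + 3.5% surcharge = 6.5% → £108.85
Art supplies kit £16.62: toys → 6.75% → £1.12
Jigsaw puzzle (1000 pc) £20.41: toys → 6.75% → £1.38
E-reader £264.47: consumer electronics → 3% → £7.93
Greek yogurt (32 oz) £7.90: groceries → 0% → £0.00
Bag of rice (5 lb) £11.65: groceries → 0% → £0.00
Total tax = £108.85 + £1.12 + £1.38 + £7.93 = £119.28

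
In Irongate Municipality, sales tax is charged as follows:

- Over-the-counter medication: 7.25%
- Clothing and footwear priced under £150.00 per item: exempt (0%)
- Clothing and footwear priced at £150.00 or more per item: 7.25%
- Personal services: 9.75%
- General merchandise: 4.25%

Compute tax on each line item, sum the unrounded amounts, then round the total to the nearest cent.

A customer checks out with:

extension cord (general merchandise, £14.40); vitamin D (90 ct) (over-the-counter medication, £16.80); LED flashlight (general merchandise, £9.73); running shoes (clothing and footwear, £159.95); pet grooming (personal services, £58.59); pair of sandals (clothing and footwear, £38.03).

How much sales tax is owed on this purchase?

£19.55

Extension cord £14.40: general merchandise → 4.25% → £0.612
Vitamin D (90 ct) £16.80: over-the-counter medication → 7.25% → £1.218
LED flashlight £9.73: general merchandise → 4.25% → £0.413525
Running shoes £159.95: clothing and footwear, £150.00 or more → 7.25% → £11.596375
Pet grooming £58.59: personal services → 9.75% → £5.712525
Pair of sandals £38.03: clothing and footwear, under £150.00 → 0% → £0.00
Unrounded tax sum = £19.552425 → £19.55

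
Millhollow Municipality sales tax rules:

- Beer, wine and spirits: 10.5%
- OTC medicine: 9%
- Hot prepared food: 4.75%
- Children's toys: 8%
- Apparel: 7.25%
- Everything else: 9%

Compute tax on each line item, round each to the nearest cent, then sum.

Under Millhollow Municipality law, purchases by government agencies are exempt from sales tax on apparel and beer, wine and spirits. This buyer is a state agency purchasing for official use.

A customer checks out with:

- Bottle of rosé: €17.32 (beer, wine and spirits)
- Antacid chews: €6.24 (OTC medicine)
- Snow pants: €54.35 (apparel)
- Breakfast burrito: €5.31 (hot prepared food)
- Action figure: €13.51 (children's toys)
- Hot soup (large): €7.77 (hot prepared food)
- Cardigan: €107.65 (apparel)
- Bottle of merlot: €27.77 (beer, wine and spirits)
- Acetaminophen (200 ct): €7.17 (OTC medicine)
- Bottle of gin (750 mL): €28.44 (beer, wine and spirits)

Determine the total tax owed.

€2.91

Bottle of rosé €17.32: beer, wine and spirits, buyer-exempt → 0% → €0.00
Antacid chews €6.24: OTC medicine → 9% → €0.56
Snow pants €54.35: apparel, buyer-exempt → 0% → €0.00
Breakfast burrito €5.31: hot prepared food → 4.75% → €0.25
Action figure €13.51: children's toys → 8% → €1.08
Hot soup (large) €7.77: hot prepared food → 4.75% → €0.37
Cardigan €107.65: apparel, buyer-exempt → 0% → €0.00
Bottle of merlot €27.77: beer, wine and spirits, buyer-exempt → 0% → €0.00
Acetaminophen (200 ct) €7.17: OTC medicine → 9% → €0.65
Bottle of gin (750 mL) €28.44: beer, wine and spirits, buyer-exempt → 0% → €0.00
Total tax = €0.56 + €0.25 + €1.08 + €0.37 + €0.65 = €2.91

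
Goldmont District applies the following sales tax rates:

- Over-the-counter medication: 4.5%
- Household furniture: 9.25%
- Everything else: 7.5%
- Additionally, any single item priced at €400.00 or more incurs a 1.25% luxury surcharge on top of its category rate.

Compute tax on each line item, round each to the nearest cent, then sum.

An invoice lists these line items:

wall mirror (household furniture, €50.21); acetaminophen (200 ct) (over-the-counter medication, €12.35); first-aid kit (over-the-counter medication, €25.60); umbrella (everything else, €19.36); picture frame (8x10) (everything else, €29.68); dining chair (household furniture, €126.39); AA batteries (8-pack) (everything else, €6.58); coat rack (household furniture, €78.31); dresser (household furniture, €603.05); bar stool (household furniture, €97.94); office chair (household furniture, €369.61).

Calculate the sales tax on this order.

Wall mirror €50.21: household furniture → 9.25% → €4.64
Acetaminophen (200 ct) €12.35: over-the-counter medication → 4.5% → €0.56
First-aid kit €25.60: over-the-counter medication → 4.5% → €1.15
Umbrella €19.36: everything else → 7.5% → €1.45
Picture frame (8x10) €29.68: everything else → 7.5% → €2.23
Dining chair €126.39: household furniture → 9.25% → €11.69
AA batteries (8-pack) €6.58: everything else → 7.5% → €0.49
Coat rack €78.31: household furniture → 9.25% → €7.24
Dresser €603.05: household furniture → 9.25% + 1.25% surcharge = 10.5% → €63.32
Bar stool €97.94: household furniture → 9.25% → €9.06
Office chair €369.61: household furniture → 9.25% → €34.19
Total tax = €4.64 + €0.56 + €1.15 + €1.45 + €2.23 + €11.69 + €0.49 + €7.24 + €63.32 + €9.06 + €34.19 = €136.02

€136.02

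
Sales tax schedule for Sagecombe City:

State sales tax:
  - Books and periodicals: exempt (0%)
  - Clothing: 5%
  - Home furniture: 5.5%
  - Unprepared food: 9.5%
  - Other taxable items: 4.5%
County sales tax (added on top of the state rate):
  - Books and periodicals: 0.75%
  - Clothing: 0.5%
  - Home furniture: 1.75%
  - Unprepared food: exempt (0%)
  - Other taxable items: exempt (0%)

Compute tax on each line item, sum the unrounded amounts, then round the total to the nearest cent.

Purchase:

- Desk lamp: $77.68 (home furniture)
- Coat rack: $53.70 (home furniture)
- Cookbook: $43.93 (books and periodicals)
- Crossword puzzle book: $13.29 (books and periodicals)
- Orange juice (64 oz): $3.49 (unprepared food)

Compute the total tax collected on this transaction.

$10.29

Desk lamp $77.68: home furniture → 5.5% + 1.75% county = 7.25% → $5.6318
Coat rack $53.70: home furniture → 5.5% + 1.75% county = 7.25% → $3.89325
Cookbook $43.93: books and periodicals → 0% + 0.75% county = 0.75% → $0.329475
Crossword puzzle book $13.29: books and periodicals → 0% + 0.75% county = 0.75% → $0.099675
Orange juice (64 oz) $3.49: unprepared food → 9.5% + 0% county = 9.5% → $0.33155
Unrounded tax sum = $10.28575 → $10.29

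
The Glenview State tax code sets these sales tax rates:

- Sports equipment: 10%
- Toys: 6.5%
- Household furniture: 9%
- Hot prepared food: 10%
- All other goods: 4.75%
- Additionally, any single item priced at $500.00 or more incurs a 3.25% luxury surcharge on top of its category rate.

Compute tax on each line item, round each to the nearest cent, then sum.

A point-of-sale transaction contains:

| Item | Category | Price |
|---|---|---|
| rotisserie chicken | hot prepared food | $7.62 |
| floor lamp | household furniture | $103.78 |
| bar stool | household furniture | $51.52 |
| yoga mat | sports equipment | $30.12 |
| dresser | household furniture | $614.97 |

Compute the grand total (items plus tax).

$901.09

Rotisserie chicken $7.62: hot prepared food → 10% → $0.76
Floor lamp $103.78: household furniture → 9% → $9.34
Bar stool $51.52: household furniture → 9% → $4.64
Yoga mat $30.12: sports equipment → 10% → $3.01
Dresser $614.97: household furniture → 9% + 3.25% surcharge = 12.25% → $75.33
Subtotal = $808.01; tax = $93.08; total due = $901.09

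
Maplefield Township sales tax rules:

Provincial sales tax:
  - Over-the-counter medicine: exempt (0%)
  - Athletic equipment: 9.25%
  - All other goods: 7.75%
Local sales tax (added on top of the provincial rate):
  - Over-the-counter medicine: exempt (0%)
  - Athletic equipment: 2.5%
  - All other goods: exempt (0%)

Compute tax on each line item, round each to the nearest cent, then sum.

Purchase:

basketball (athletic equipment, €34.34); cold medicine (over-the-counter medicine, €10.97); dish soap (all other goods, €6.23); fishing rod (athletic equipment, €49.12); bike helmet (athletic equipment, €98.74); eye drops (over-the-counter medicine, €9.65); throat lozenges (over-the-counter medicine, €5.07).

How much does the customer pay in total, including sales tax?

Basketball €34.34: athletic equipment → 9.25% + 2.5% local = 11.75% → €4.03
Cold medicine €10.97: over-the-counter medicine → 0% + 0% local = 0% → €0.00
Dish soap €6.23: all other goods → 7.75% + 0% local = 7.75% → €0.48
Fishing rod €49.12: athletic equipment → 9.25% + 2.5% local = 11.75% → €5.77
Bike helmet €98.74: athletic equipment → 9.25% + 2.5% local = 11.75% → €11.60
Eye drops €9.65: over-the-counter medicine → 0% + 0% local = 0% → €0.00
Throat lozenges €5.07: over-the-counter medicine → 0% + 0% local = 0% → €0.00
Subtotal = €214.12; tax = €21.88; total due = €236.00

€236.00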